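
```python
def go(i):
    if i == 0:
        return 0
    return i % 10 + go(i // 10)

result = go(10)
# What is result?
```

Sum of digits of 10: 0 + 1 = 1

Answer: 1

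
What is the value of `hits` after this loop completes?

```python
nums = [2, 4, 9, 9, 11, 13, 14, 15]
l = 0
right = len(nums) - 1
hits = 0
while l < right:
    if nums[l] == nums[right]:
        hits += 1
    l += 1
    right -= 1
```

Count matching pairs from ends
`hits` takes the values: 0

Answer: 0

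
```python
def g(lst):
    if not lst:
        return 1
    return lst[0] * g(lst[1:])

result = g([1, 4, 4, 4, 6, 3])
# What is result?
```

Product over [1, 4, 4, 4, 6, 3] = 1 * 4 * 4 * 4 * 6 * 3 = 1152

Answer: 1152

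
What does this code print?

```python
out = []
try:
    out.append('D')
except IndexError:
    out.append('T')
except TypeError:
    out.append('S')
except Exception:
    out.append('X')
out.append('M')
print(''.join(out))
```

Execution trace: 'D' (try body, no exception) → 'M' (after the try/except). Output: DM

Answer: DM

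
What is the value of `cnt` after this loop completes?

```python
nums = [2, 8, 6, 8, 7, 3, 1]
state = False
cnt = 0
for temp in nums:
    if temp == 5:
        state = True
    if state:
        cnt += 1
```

Count elements after first 5 in [2, 8, 6, 8, 7, 3, 1]
`cnt` takes the values: 0

Answer: 0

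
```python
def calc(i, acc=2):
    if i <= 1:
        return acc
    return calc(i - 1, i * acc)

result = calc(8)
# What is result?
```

Accumulator trace (n, acc): (8, 2) -> (7, 16) -> (6, 112) -> (5, 672) -> (4, 3360) -> (3, 13440) -> (2, 40320) -> (1, 80640) -> return 80640

Answer: 80640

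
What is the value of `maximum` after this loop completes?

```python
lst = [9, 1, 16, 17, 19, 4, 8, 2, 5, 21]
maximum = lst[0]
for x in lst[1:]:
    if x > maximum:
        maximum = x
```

Maximum of [9, 1, 16, 17, 19, 4, 8, 2, 5, 21]
`maximum` takes the values: 9 → 16 → 17 → 19 → 21

Answer: 21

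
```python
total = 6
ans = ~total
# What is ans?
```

Trace:
`total = 6` → total = 6
`ans = ~total` → ans = -7
So ans = -7

Answer: -7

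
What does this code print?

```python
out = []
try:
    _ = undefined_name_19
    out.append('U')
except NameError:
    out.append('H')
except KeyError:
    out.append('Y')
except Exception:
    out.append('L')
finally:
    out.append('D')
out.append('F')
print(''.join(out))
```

Execution trace: 'H' (except NameError) → 'D' (finally) → 'F' (after the try/except). Output: HDF

Answer: HDF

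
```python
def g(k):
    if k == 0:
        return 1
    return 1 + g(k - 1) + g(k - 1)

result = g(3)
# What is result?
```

g(k) = 1 + 2·g(k-1), g(0)=1. Closed form: (1+1)·2^3 - 1 = 15.

Answer: 15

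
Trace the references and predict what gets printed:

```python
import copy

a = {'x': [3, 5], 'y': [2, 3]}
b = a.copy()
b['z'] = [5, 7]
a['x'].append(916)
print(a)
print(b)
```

Key concept: shallow copy of dict with mutable values.
Step by step:
`a = {'x': [3, 5], 'y': [2, 3]}` → a = {'x': [3, 5], 'y': [2, 3]}
`b = a.copy()` → b = {'x': [3, 5], 'y': [2, 3]}
`b['z'] = [5, 7]` → b = {'x': [3, 5], 'y': [2, 3], 'z': [5, 7]}
`a['x'].append(916)` → a = {'x': [3, 5, 916], 'y': [2, 3]}; b = {'x': [3, 5, 916], 'y': [2, 3], 'z': [5, 7]}
`print(a)` → prints {'x': [3, 5, 916], 'y': [2, 3]}
`print(b)` → prints {'x': [3, 5, 916], 'y': [2, 3], 'z': [5, 7]}

Answer:
{'x': [3, 5, 916], 'y': [2, 3]}
{'x': [3, 5, 916], 'y': [2, 3], 'z': [5, 7]}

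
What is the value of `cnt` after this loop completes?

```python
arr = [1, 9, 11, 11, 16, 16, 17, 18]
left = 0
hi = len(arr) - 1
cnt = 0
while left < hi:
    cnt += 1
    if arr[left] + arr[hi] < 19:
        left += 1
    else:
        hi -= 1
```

Steps to find pair summing to 19
`cnt` takes the values: 0 → 1 → 2 → 3 → 4 → 5 → 6 → 7

Answer: 7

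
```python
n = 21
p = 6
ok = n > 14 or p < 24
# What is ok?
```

Trace:
`n = 21` → n = 21
`p = 6` → p = 6
`ok = n > 14 or p < 24` → ok = True
So ok = True

Answer: True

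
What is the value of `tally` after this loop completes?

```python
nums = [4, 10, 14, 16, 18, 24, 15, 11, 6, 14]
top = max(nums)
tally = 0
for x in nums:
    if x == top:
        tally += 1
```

Count of max value 24 in [4, 10, 14, 16, 18, 24, 15, 11, 6, 14]
`tally` takes the values: 0 → 1

Answer: 1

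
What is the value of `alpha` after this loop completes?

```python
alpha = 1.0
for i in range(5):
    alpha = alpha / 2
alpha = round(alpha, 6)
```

Halving LR 5 times: 1 / 2^5
`alpha` takes the values: 1.0 → 0.5 → 0.25 → 0.125 → 0.0625 → 0.03125

Answer: 0.03125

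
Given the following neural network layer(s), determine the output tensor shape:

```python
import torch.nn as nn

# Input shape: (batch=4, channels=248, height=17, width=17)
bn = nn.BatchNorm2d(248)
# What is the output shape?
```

Input: (4, 248, 17, 17) -> Output: (4, 248, 17, 17)

Answer: (4, 248, 17, 17)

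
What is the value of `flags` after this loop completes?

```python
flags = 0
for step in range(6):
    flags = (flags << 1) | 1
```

Build 6 consecutive 1-bits: 0b111111
`flags` takes the values: 0 → 1 → 3 → 7 → 15 → 31 → 63

Answer: 63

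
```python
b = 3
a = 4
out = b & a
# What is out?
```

Trace:
`b = 3` → b = 3
`a = 4` → a = 4
`out = b & a` → out = 0
So out = 0

Answer: 0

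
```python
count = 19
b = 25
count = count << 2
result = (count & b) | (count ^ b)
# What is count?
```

Trace:
`count = 19` → count = 19
`b = 25` → b = 25
`count = count << 2` → count = 76
`result = (count & b) | (count ^ b)` → result = 93
So count = 76

Answer: 76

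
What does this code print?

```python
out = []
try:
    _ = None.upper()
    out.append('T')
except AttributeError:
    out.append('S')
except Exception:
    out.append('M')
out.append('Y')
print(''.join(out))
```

Execution trace: 'S' (except AttributeError) → 'Y' (after the try/except). Output: SY

Answer: SY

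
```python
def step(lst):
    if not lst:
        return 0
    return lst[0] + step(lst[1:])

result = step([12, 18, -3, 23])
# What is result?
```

12 + 18 + (-3) + 23 + 0 = 50

Answer: 50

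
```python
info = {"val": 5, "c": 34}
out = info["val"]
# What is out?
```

Trace:
`info = {"val": 5, "c": 34}` → info = {'val': 5, 'c': 34}
`out = info["val"]` → out = 5
So out = 5

Answer: 5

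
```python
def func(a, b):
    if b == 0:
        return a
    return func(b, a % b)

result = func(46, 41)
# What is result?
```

func(46, 41) -> func(41, 5) -> func(5, 1) -> func(1, 0) -> 1

Answer: 1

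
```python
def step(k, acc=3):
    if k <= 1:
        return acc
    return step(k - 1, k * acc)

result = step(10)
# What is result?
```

Accumulator trace (n, acc): (10, 3) -> (9, 30) -> (8, 270) -> (7, 2160) -> (6, 15120) -> (5, 90720) -> (4, 453600) -> (3, 1814400) -> (2, 5443200) -> (1, 10886400) -> return 10886400

Answer: 10886400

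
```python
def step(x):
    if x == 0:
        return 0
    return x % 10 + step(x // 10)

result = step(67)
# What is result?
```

Sum of digits of 67: 7 + 6 = 13

Answer: 13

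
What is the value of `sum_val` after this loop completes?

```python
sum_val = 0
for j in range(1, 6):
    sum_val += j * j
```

Sum of squares 1² to 5² = 55
`sum_val` takes the values: 0 → 1 → 5 → 14 → 30 → 55

Answer: 55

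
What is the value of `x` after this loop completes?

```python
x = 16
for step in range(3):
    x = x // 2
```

Halve 3 times: 16 // 2^3 = 2
`x` takes the values: 16 → 8 → 4 → 2

Answer: 2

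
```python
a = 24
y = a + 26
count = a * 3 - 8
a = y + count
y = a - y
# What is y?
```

Trace:
`a = 24` → a = 24
`y = a + 26` → y = 50
`count = a * 3 - 8` → count = 64
`a = y + count` → a = 114
`y = a - y` → y = 64
So y = 64

Answer: 64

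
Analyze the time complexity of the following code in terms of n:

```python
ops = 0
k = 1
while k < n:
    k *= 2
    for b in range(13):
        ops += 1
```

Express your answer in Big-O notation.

Each loop level contributes: log n × 1. Multiplying the contributions gives O(log n).

Answer: O(log n)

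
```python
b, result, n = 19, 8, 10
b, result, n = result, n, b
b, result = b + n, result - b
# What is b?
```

Trace:
`b, result, n = 19, 8, 10` → b = 19; result = 8; n = 10
`b, result, n = result, n, b` → b = 8; result = 10; n = 19
`b, result = b + n, result - b` → b = 27; result = 2
So b = 27

Answer: 27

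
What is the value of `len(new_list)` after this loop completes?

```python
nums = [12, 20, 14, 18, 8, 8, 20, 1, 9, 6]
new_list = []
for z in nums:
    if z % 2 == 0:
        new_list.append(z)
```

Count even numbers in [12, 20, 14, 18, 8, 8, 20, 1, 9, 6]
`new_list` takes the values: [] → [12] → [12, 20] → [12, 20, 14] → [12, 20, 14, 18] → [12, 20, 14, 18, 8] → [12, 20, 14, 18, 8, 8] → [12, 20, 14, 18, 8, 8, 20] → [12, 20, 14, 18, 8, 8, 20, 6]
So `len(new_list)` = 8

Answer: 8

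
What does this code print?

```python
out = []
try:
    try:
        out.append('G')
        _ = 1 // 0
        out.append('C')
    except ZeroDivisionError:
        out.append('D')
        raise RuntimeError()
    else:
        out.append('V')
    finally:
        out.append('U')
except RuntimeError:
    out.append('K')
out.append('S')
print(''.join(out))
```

Execution trace: 'G' (inner try body) → 'D' (inner except ZeroDivisionError) → 'U' (inner finally) → 'K' (outer except RuntimeError) → 'S' (after the try/except). Output: GDUKS

Answer: GDUKS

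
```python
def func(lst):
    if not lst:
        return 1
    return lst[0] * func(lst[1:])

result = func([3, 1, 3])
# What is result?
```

Product over [3, 1, 3] = 3 * 1 * 3 = 9

Answer: 9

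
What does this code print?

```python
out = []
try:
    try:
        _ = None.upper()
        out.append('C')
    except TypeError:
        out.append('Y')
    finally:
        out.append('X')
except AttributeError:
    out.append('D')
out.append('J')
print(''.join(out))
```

Execution trace: 'X' (finally) → 'D' (outer except AttributeError) → 'J' (after the try/except). Output: XDJ

Answer: XDJ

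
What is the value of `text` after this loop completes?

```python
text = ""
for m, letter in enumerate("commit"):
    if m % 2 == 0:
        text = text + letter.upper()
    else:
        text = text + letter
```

Uppercase even positions in 'commit'
`text` takes the values: "" → "C" → "Co" → "CoM" → "CoMm" → "CoMmI" → "CoMmIt"

Answer: "CoMmIt"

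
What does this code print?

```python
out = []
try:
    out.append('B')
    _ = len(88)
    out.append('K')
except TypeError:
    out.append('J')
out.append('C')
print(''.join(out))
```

Execution trace: 'B' (try body) → 'J' (except TypeError) → 'C' (after the try/except). Output: BJC

Answer: BJC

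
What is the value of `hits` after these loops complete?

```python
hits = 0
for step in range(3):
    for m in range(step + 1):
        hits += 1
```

Triangle: 1 + 2 + ... + 3
`hits` takes the values: 0 → 1 → 2 → 3 → 4 → 5 → 6

Answer: 6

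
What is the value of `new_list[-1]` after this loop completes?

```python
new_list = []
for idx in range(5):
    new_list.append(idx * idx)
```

Last element of squares 0 to 4
`new_list` takes the values: [] → [0] → [0, 1] → [0, 1, 4] → [0, 1, 4, 9] → [0, 1, 4, 9, 16]
So `new_list[-1]` = 16

Answer: 16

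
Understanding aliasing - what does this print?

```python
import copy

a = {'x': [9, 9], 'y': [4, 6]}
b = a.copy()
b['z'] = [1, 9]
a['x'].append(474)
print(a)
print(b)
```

Key concept: shallow copy of dict with mutable values.
Step by step:
`a = {'x': [9, 9], 'y': [4, 6]}` → a = {'x': [9, 9], 'y': [4, 6]}
`b = a.copy()` → b = {'x': [9, 9], 'y': [4, 6]}
`b['z'] = [1, 9]` → b = {'x': [9, 9], 'y': [4, 6], 'z': [1, 9]}
`a['x'].append(474)` → a = {'x': [9, 9, 474], 'y': [4, 6]}; b = {'x': [9, 9, 474], 'y': [4, 6], 'z': [1, 9]}
`print(a)` → prints {'x': [9, 9, 474], 'y': [4, 6]}
`print(b)` → prints {'x': [9, 9, 474], 'y': [4, 6], 'z': [1, 9]}

Answer:
{'x': [9, 9, 474], 'y': [4, 6]}
{'x': [9, 9, 474], 'y': [4, 6], 'z': [1, 9]}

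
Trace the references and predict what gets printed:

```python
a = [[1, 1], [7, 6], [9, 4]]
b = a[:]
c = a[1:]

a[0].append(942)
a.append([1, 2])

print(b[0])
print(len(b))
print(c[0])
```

Key concept: slice with nested mutation.
Step by step:
`a = [[1, 1], [7, 6], [9, 4]]` → a = [[1, 1], [7, 6], [9, 4]]
`b = a[:]` → b = [[1, 1], [7, 6], [9, 4]]
`c = a[1:]` → c = [[7, 6], [9, 4]]
`a[0].append(942)` → a = [[1, 1, 942], [7, 6], [9, 4]]; b = [[1, 1, 942], [7, 6], [9, 4]]
`a.append([1, 2])` → a = [[1, 1, 942], [7, 6], [9, 4], [1, 2]]
`print(b[0])` → prints [1, 1, 942]
`print(len(b))` → prints 3
`print(c[0])` → prints [7, 6]

Answer:
[1, 1, 942]
3
[7, 6]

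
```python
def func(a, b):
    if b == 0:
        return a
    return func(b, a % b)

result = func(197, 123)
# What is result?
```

func(197, 123) -> func(123, 74) -> func(74, 49) -> func(49, 25) -> func(25, 24) -> func(24, 1) -> func(1, 0) -> 1

Answer: 1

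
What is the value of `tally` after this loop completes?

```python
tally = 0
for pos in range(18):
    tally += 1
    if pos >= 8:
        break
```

Loop breaks when pos reaches 8, tally is 9
`tally` takes the values: 0 → 1 → 2 → 3 → 4 → 5 → 6 → 7 → 8 → 9

Answer: 9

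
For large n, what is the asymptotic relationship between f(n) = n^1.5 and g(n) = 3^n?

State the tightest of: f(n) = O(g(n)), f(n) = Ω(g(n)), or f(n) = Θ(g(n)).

n^1.5 vs 3^n: f(n) = O(g(n)) but not Ω(g(n)) — 3^n grows strictly faster than n^1.5.

Answer: f(n) = O(g(n)) but not Ω(g(n)) — 3^n grows strictly faster than n^1.5.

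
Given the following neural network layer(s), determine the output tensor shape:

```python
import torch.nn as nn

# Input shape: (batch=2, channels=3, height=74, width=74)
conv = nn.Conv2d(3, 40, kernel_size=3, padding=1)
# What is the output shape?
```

Input: (2, 3, 74, 74) -> Output: (2, 40, 74, 74)

Answer: (2, 40, 74, 74)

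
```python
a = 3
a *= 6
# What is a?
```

Trace:
`a = 3` → a = 3
`a *= 6` → a = 18
So a = 18

Answer: 18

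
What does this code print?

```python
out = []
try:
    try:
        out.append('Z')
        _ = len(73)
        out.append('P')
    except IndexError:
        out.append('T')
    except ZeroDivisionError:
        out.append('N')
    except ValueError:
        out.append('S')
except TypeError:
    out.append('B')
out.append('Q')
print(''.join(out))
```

Execution trace: 'Z' (try body) → 'B' (outer except TypeError) → 'Q' (after the try/except). Output: ZBQ

Answer: ZBQ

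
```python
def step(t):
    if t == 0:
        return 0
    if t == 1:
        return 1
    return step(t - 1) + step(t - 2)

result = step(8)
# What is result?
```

Build up from base cases: step(0)=0, step(1)=1, step(2)=1, step(3)=2, step(4)=3, step(5)=5, step(6)=8, ..., step(8)=21

Answer: 21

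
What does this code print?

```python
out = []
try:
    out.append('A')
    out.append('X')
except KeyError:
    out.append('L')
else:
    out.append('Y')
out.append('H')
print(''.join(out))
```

Execution trace: 'A' (try body) → 'X' (try body, no exception) → 'Y' (else) → 'H' (after the try/except). Output: AXYH

Answer: AXYH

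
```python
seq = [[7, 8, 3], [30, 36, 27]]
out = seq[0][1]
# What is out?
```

Trace:
`seq = [[7, 8, 3], [30, 36, 27]]` → seq = [[7, 8, 3], [30, 36, 27]]
`out = seq[0][1]` → out = 8
So out = 8

Answer: 8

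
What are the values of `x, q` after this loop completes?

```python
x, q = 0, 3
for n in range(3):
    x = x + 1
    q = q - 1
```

x goes 0→3, q goes 3→0
`x, q` takes the values: (0, 3) → (1, 3) → (1, 2) → (2, 2) → (2, 1) → (3, 1) → (3, 0)

Answer: 3, 0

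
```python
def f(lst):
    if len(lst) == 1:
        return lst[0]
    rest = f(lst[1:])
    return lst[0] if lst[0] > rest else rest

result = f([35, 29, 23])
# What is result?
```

Recursive max over [35, 29, 23] = 35

Answer: 35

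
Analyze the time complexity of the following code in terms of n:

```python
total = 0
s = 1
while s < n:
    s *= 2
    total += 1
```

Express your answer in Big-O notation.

Each loop level contributes: log n. Multiplying the contributions gives O(log n).

Answer: O(log n)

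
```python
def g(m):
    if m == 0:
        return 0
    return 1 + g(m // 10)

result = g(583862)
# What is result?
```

Count of digits of 583862: 6

Answer: 6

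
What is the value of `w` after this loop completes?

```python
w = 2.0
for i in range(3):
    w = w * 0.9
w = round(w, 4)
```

Exponential decay: 2.0 * 0.9^3
`w` takes the values: 2.0 → 1.8 → 1.62 → 1.458

Answer: 1.458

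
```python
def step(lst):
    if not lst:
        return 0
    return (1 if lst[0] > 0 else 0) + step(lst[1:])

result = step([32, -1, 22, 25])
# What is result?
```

Count of positive elements in [32, -1, 22, 25] = 3

Answer: 3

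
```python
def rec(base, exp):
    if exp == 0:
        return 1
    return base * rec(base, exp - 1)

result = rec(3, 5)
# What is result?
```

rec(3, 5) = 3 * 3 * 3 * 3 * 3 = 243

Answer: 243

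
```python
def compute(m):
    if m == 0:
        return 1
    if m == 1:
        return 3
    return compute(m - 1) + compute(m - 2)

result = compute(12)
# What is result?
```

Build up from base cases: compute(0)=1, compute(1)=3, compute(2)=4, compute(3)=7, compute(4)=11, compute(5)=18, compute(6)=29, ..., compute(12)=521

Answer: 521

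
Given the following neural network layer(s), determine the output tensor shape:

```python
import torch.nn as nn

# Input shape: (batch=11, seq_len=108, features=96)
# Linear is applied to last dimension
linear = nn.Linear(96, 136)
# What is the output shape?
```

Input: (11, 108, 96) -> Output: (11, 108, 136)

Answer: (11, 108, 136)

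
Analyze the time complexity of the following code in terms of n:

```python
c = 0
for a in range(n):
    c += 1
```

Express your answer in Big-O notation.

Each loop level contributes: n. Multiplying the contributions gives O(n).

Answer: O(n)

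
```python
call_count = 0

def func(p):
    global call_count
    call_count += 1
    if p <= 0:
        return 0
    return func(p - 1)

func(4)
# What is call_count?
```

Linear recursion stepping by 1: 5 calls from p=4 down to ≤0.

Answer: 5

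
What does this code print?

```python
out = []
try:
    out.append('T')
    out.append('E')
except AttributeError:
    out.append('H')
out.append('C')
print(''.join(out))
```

Execution trace: 'T' (try body) → 'E' (try body, no exception) → 'C' (after the try/except). Output: TEC

Answer: TEC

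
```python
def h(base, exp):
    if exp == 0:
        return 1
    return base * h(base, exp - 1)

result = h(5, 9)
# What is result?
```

h(5, 9) = 5 * 5 * 5 * 5 * 5 * 5 * 5 * 5 * 5 = 1953125

Answer: 1953125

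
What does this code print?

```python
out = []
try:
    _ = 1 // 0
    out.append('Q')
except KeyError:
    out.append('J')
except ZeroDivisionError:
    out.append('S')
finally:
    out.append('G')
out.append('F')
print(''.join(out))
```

Execution trace: 'S' (except ZeroDivisionError) → 'G' (finally) → 'F' (after the try/except). Output: SGF

Answer: SGF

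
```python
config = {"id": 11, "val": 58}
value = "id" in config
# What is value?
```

Trace:
`config = {"id": 11, "val": 58}` → config = {'id': 11, 'val': 58}
`value = "id" in config` → value = True
So value = True

Answer: True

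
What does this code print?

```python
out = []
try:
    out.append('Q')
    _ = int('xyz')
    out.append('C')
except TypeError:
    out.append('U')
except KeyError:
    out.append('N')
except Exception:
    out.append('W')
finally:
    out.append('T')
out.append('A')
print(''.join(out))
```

Execution trace: 'Q' (try body) → 'W' (except Exception) → 'T' (finally) → 'A' (after the try/except). Output: QWTA

Answer: QWTA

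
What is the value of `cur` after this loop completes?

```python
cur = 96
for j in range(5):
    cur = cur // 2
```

Halve 5 times: 96 // 2^5 = 3
`cur` takes the values: 96 → 48 → 24 → 12 → 6 → 3

Answer: 3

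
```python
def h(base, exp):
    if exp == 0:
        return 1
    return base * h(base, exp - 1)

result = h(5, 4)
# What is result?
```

h(5, 4) = 5 * 5 * 5 * 5 = 625

Answer: 625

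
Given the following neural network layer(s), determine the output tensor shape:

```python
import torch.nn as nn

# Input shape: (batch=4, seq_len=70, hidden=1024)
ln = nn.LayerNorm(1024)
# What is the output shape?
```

Input: (4, 70, 1024) -> Output: (4, 70, 1024)

Answer: (4, 70, 1024)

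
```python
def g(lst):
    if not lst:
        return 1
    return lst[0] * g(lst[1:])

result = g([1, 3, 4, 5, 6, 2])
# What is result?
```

Product over [1, 3, 4, 5, 6, 2] = 1 * 3 * 4 * 5 * 6 * 2 = 720

Answer: 720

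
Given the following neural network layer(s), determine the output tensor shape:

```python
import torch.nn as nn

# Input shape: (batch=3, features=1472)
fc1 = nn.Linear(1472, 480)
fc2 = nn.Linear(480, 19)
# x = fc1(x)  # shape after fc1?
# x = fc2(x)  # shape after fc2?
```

Input: (3, 1472) -> after fc1: (3, 480) -> Output: (3, 19)

Answer: (3, 19)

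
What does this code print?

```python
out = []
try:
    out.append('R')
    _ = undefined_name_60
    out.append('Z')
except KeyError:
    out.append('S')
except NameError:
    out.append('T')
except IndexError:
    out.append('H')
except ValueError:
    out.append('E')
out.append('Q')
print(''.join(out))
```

Execution trace: 'R' (try body) → 'T' (except NameError) → 'Q' (after the try/except). Output: RTQ

Answer: RTQ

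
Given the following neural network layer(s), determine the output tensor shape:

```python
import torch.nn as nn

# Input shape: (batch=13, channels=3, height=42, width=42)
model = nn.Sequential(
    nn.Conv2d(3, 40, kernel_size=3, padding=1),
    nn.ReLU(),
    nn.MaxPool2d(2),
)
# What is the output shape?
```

Input: (13, 3, 42, 42) -> after Conv2d: (13, 40, 42, 42) -> after ReLU: (13, 40, 42, 42) -> Output: (13, 40, 21, 21)

Answer: (13, 40, 21, 21)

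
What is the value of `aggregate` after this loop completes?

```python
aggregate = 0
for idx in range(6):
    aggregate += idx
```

Sum of 0 to 5 = 15
`aggregate` takes the values: 0 → 1 → 3 → 6 → 10 → 15

Answer: 15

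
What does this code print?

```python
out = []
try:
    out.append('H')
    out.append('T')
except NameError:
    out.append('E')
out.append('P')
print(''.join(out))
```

Execution trace: 'H' (try body) → 'T' (try body, no exception) → 'P' (after the try/except). Output: HTP

Answer: HTP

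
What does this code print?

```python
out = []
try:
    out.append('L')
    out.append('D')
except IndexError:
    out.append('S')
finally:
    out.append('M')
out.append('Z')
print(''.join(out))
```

Execution trace: 'L' (try body) → 'D' (try body, no exception) → 'M' (finally) → 'Z' (after the try/except). Output: LDMZ

Answer: LDMZ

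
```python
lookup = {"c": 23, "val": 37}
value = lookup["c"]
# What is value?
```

Trace:
`lookup = {"c": 23, "val": 37}` → lookup = {'c': 23, 'val': 37}
`value = lookup["c"]` → value = 23
So value = 23

Answer: 23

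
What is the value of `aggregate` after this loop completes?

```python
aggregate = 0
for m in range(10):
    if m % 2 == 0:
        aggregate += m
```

Sum of even numbers 0 to 9
`aggregate` takes the values: 0 → 2 → 6 → 12 → 20

Answer: 20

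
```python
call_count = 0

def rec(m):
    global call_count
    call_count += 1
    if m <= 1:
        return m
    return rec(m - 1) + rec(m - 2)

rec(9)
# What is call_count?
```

Calls(m) = 1 + Calls(m-1) + Calls(m-2); Calls(0)=Calls(1)=1. For m=9 this gives 109.

Answer: 109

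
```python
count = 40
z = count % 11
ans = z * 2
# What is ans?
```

Trace:
`count = 40` → count = 40
`z = count % 11` → z = 7
`ans = z * 2` → ans = 14
So ans = 14

Answer: 14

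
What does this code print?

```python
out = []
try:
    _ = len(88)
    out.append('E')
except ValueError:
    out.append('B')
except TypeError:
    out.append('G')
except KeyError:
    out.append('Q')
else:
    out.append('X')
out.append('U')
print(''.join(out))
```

Execution trace: 'G' (except TypeError) → 'U' (after the try/except). Output: GU

Answer: GU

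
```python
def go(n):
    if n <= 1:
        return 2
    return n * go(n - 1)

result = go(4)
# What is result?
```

go(4) = 4 * 3 * 2 * 2 = 48

Answer: 48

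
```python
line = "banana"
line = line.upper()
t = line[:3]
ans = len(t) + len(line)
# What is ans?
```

Trace:
`line = "banana"` → line = 'banana'
`line = line.upper()` → line = 'BANANA'
`t = line[:3]` → t = 'BAN'
`ans = len(t) + len(line)` → ans = 9
So ans = 9

Answer: 9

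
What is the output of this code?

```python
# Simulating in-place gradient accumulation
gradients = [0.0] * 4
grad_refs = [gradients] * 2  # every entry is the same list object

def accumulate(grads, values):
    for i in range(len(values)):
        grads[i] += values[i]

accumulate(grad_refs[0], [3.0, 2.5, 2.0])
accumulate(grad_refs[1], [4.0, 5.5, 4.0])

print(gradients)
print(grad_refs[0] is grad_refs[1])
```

Key concept: gradient accumulation aliasing.
Step by step:
`gradients = [0.0] * 4` → gradients = [0.0, 0.0, 0.0, 0.0]
`grad_refs = [gradients] * 2` → grad_refs = [[0.0, 0.0, 0.0, 0.0], [0.0, 0.0, 0.0, 0.0]]
`accumulate(grad_refs[0], [3.0, 2.5, 2.0])` → gradients = [3.0, 2.5, 2.0, 0.0]; grad_refs = [[3.0, 2.5, 2.0, 0.0], [3.0, 2.5, 2.0, 0.0]]
`accumulate(grad_refs[1], [4.0, 5.5, 4.0])` → gradients = [7.0, 8.0, 6.0, 0.0]; grad_refs = [[7.0, 8.0, 6.0, 0.0], [7.0, 8.0, 6.0, 0.0]]
`print(gradients)` → prints [7.0, 8.0, 6.0, 0.0]
`print(grad_refs[0] is grad_refs[1])` → prints True

Answer:
[7.0, 8.0, 6.0, 0.0]
True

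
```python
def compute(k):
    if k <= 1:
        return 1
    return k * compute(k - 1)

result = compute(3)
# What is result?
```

compute(3) = 3 * 2 * 1 = 6

Answer: 6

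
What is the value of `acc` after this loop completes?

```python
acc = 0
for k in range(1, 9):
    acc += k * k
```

Sum of squares 1² to 8² = 204
`acc` takes the values: 0 → 1 → 5 → 14 → 30 → 55 → 91 → 140 → 204

Answer: 204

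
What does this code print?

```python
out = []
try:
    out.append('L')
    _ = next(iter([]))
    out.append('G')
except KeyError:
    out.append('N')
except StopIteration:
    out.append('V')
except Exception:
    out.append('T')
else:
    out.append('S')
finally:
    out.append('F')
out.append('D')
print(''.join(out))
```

Execution trace: 'L' (try body) → 'V' (except StopIteration) → 'F' (finally) → 'D' (after the try/except). Output: LVFD

Answer: LVFD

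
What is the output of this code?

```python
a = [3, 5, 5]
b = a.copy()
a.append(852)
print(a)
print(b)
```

Key concept: list.copy() creates independent copy.
Step by step:
`a = [3, 5, 5]` → a = [3, 5, 5]
`b = a.copy()` → b = [3, 5, 5]
`a.append(852)` → a = [3, 5, 5, 852]
`print(a)` → prints [3, 5, 5, 852]
`print(b)` → prints [3, 5, 5]

Answer:
[3, 5, 5, 852]
[3, 5, 5]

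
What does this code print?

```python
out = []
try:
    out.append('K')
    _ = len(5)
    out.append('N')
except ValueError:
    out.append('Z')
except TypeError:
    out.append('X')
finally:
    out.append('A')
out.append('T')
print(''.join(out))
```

Execution trace: 'K' (try body) → 'X' (except TypeError) → 'A' (finally) → 'T' (after the try/except). Output: KXAT

Answer: KXAT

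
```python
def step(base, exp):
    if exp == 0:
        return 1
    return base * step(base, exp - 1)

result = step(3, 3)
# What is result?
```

step(3, 3) = 3 * 3 * 3 = 27

Answer: 27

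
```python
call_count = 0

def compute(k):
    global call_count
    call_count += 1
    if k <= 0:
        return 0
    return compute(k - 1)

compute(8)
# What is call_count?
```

Linear recursion stepping by 1: 9 calls from k=8 down to ≤0.

Answer: 9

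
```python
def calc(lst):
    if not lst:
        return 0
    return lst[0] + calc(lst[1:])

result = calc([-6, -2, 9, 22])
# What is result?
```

(-6) + (-2) + 9 + 22 + 0 = 23

Answer: 23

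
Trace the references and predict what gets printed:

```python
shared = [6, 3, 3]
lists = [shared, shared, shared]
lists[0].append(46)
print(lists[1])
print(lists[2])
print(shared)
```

Key concept: list of same reference.
Step by step:
`shared = [6, 3, 3]` → shared = [6, 3, 3]
`lists = [shared, shared, shared]` → lists = [[6, 3, 3], [6, 3, 3], [6, 3, 3]]
`lists[0].append(46)` → shared = [6, 3, 3, 46]; lists = [[6, 3, 3, 46], [6, 3, 3, 46], [6, 3, 3, 46]]
`print(lists[1])` → prints [6, 3, 3, 46]
`print(lists[2])` → prints [6, 3, 3, 46]
`print(shared)` → prints [6, 3, 3, 46]

Answer:
[6, 3, 3, 46]
[6, 3, 3, 46]
[6, 3, 3, 46]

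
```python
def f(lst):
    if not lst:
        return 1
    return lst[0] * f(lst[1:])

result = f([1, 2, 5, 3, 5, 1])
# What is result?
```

Product over [1, 2, 5, 3, 5, 1] = 1 * 2 * 5 * 3 * 5 * 1 = 150

Answer: 150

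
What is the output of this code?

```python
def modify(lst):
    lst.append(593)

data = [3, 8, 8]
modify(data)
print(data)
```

Key concept: function modifies passed list.
Step by step:
`data = [3, 8, 8]` → data = [3, 8, 8]
`modify(data)` → data = [3, 8, 8, 593]
`print(data)` → prints [3, 8, 8, 593]

Answer: [3, 8, 8, 593]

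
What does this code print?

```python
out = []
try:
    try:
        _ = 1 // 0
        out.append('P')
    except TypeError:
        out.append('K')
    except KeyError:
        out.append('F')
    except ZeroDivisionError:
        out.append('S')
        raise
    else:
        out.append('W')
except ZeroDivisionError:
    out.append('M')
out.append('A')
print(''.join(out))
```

Execution trace: 'S' (inner except ZeroDivisionError) → 'M' (outer except ZeroDivisionError) → 'A' (after the try/except). Output: SMA

Answer: SMA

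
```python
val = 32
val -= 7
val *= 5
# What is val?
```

Trace:
`val = 32` → val = 32
`val -= 7` → val = 25
`val *= 5` → val = 125
So val = 125

Answer: 125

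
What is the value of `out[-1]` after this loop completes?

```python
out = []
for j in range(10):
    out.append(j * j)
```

Last element of squares 0 to 9
`out` takes the values: [] → [0] → [0, 1] → [0, 1, 4] → [0, 1, 4, 9] → [0, 1, 4, 9, 16] → [0, 1, 4, 9, 16, 25] → [0, 1, 4, 9, 16, 25, 36] → [0, 1, 4, 9, 16, 25, 36, 49] → [0, 1, 4, 9, 16, 25, 36, 49, 64] → [0, 1, 4, 9, 16, 25, 36, 49, 64, 81]
So `out[-1]` = 81

Answer: 81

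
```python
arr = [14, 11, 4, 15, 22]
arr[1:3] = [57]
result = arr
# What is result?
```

Trace:
`arr = [14, 11, 4, 15, 22]` → arr = [14, 11, 4, 15, 22]
`arr[1:3] = [57]` → arr = [14, 57, 15, 22]
`result = arr` → result = [14, 57, 15, 22]
So result = [14, 57, 15, 22]

Answer: [14, 57, 15, 22]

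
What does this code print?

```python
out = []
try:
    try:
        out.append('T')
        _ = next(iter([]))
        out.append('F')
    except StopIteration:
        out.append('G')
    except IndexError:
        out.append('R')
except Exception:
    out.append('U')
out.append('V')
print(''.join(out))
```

Execution trace: 'T' (inner try body) → 'G' (inner except StopIteration) → 'V' (after the try/except). Output: TGV

Answer: TGV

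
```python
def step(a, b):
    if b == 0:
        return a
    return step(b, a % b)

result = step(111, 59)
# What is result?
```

step(111, 59) -> step(59, 52) -> step(52, 7) -> step(7, 3) -> step(3, 1) -> step(1, 0) -> 1

Answer: 1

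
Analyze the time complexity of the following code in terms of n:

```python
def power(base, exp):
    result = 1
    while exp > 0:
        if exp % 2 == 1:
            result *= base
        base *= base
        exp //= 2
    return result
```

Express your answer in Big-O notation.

This is Exponentiation by squaring. Time complexity: O(log n).

Answer: O(log n)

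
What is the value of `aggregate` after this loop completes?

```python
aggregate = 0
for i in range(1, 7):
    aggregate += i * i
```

Sum of squares 1² to 6² = 91
`aggregate` takes the values: 0 → 1 → 5 → 14 → 30 → 55 → 91

Answer: 91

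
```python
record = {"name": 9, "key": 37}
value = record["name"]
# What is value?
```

Trace:
`record = {"name": 9, "key": 37}` → record = {'name': 9, 'key': 37}
`value = record["name"]` → value = 9
So value = 9

Answer: 9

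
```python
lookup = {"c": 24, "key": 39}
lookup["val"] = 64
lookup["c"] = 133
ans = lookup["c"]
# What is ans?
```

Trace:
`lookup = {"c": 24, "key": 39}` → lookup = {'c': 24, 'key': 39}
`lookup["val"] = 64` → lookup = {'c': 24, 'key': 39, 'val': 64}
`lookup["c"] = 133` → lookup = {'c': 133, 'key': 39, 'val': 64}
`ans = lookup["c"]` → ans = 133
So ans = 133

Answer: 133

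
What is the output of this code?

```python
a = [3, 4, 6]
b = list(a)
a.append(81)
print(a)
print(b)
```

Key concept: list() constructor creates copy.
Step by step:
`a = [3, 4, 6]` → a = [3, 4, 6]
`b = list(a)` → b = [3, 4, 6]
`a.append(81)` → a = [3, 4, 6, 81]
`print(a)` → prints [3, 4, 6, 81]
`print(b)` → prints [3, 4, 6]

Answer:
[3, 4, 6, 81]
[3, 4, 6]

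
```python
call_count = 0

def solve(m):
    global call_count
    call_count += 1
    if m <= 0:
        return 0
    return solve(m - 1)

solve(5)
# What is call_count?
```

Linear recursion stepping by 1: 6 calls from m=5 down to ≤0.

Answer: 6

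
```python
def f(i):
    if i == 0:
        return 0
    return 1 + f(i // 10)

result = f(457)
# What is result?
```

Count of digits of 457: 3

Answer: 3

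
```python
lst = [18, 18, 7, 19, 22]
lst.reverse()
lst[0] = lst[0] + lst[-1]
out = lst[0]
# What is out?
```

Trace:
`lst = [18, 18, 7, 19, 22]` → lst = [18, 18, 7, 19, 22]
`lst.reverse()` → lst = [22, 19, 7, 18, 18]
`lst[0] = lst[0] + lst[-1]` → lst = [40, 19, 7, 18, 18]
`out = lst[0]` → out = 40
So out = 40

Answer: 40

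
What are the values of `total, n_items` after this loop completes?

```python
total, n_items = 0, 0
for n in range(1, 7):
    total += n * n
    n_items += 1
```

Sum of squares and count
`total, n_items` takes the values: (0, 0) → (1, 0) → (1, 1) → (5, 1) → (5, 2) → (14, 2) → (14, 3) → (30, 3) → (30, 4) → (55, 4) → (55, 5) → (91, 5) → (91, 6)

Answer: 91, 6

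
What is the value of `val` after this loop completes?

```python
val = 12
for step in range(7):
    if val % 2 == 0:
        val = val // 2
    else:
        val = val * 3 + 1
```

Collatz-style transformation from 12
`val` takes the values: 12 → 6 → 3 → 10 → 5 → 16 → 8 → 4

Answer: 4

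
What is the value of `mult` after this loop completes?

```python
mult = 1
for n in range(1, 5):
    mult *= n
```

4! = 24
`mult` takes the values: 1 → 2 → 6 → 24

Answer: 24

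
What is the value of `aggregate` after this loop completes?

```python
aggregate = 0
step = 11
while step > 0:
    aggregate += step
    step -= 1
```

Sum 11 down to 1
`aggregate` takes the values: 0 → 11 → 21 → 30 → 38 → 45 → 51 → 56 → 60 → 63 → 65 → 66

Answer: 66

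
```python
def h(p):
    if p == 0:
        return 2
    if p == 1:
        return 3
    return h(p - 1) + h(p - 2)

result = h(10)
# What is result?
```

Build up from base cases: h(0)=2, h(1)=3, h(2)=5, h(3)=8, h(4)=13, h(5)=21, h(6)=34, ..., h(10)=233

Answer: 233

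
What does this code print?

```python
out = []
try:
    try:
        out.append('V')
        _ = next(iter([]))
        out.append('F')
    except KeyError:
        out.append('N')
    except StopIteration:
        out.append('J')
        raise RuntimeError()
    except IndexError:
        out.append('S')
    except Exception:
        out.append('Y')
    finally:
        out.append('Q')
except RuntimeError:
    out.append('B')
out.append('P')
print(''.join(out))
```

Execution trace: 'V' (inner try body) → 'J' (inner except StopIteration) → 'Q' (inner finally) → 'B' (outer except RuntimeError) → 'P' (after the try/except). Output: VJQBP

Answer: VJQBP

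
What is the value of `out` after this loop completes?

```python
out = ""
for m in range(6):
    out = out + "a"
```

Repeat 'a' 6 times
`out` takes the values: "" → "a" → "aa" → "aaa" → "aaaa" → "aaaaa" → "aaaaaa"

Answer: "aaaaaa"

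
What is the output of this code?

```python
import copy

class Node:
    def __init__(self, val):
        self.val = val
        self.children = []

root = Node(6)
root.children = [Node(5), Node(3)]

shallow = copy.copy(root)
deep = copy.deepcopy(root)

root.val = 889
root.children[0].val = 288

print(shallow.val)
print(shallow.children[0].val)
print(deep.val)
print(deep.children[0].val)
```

Key concept: deep copy with custom objects.
Step by step:
`root = Node(6)` → root = Node(val=6, children=[])
`root.children = [Node(5), Node(3)]` → root = Node(val=6, children=[Node(val=5, children=[]), Node(val=3, children=[])])
`shallow = copy.copy(root)` → shallow = Node(val=6, children=[Node(val=5, children=[]), Node(val=3, children=[])])
`deep = copy.deepcopy(root)` → deep = Node(val=6, children=[Node(val=5, children=[]), Node(val=3, children=[])])
`root.val = 889` → root = Node(val=889, children=[Node(val=5, children=[]), Node(val=3, children=[])])
`root.children[0].val = 288` → root = Node(val=889, children=[Node(val=288, children=[]), Node(val=3, children=[])]); shallow = Node(val=6, children=[Node(val=288, children=[]), Node(val=3, children=[])])
`print(shallow.val)` → prints 6
`print(shallow.children[0].val)` → prints 288
`print(deep.val)` → prints 6
`print(deep.children[0].val)` → prints 5

Answer:
6
288
6
5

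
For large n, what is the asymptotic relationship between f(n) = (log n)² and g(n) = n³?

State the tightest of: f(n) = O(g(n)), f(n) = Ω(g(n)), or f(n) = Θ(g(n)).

(log n)² vs n³: f(n) = O(g(n)) but not Ω(g(n)) — n³ grows strictly faster than (log n)².

Answer: f(n) = O(g(n)) but not Ω(g(n)) — n³ grows strictly faster than (log n)².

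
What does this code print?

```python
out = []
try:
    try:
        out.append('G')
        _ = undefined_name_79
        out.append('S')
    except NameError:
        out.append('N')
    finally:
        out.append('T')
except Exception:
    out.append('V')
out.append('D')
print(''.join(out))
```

Execution trace: 'G' (inner try body) → 'N' (inner except NameError) → 'T' (inner finally) → 'D' (after the try/except). Output: GNTD

Answer: GNTD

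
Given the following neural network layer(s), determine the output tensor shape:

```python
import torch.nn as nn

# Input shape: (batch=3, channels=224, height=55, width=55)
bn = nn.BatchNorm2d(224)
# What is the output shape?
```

Input: (3, 224, 55, 55) -> Output: (3, 224, 55, 55)

Answer: (3, 224, 55, 55)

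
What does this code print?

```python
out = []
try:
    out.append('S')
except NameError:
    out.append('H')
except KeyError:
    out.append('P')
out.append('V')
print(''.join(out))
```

Execution trace: 'S' (try body, no exception) → 'V' (after the try/except). Output: SV

Answer: SV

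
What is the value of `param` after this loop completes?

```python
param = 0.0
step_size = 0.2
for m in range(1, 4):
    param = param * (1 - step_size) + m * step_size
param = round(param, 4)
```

Moving average with lr=0.2
`param` takes the values: 0.0 → 0.2 → 0.56 → 1.048

Answer: 1.048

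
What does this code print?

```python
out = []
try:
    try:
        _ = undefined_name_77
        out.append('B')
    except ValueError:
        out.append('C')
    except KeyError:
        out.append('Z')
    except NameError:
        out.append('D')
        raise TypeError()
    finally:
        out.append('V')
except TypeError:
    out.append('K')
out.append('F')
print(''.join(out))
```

Execution trace: 'D' (inner except NameError) → 'V' (inner finally) → 'K' (outer except TypeError) → 'F' (after the try/except). Output: DVKF

Answer: DVKF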